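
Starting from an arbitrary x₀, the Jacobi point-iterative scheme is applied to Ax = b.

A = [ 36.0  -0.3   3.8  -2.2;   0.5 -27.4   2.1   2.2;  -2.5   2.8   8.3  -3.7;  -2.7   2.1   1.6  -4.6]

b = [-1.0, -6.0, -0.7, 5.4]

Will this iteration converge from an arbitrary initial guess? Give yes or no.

Split A = D + L + U, D = diag(36, -27.4, 8.3, -4.6).
Jacobi: T = -D⁻¹(L+U), T[3,2] = -(1.6)/(-4.6) = +0.3478; T[3,3] = 0.
  T[0,:] = [+0.0000  +0.0083  -0.1056  +0.0611]
  T[1,:] = [+0.0182  +0.0000  +0.0766  +0.0803]
  T[2,:] = [+0.3012  -0.3373  +0.0000  +0.4458]
  T[3,:] = [-0.5870  +0.4565  +0.3478  +0.0000]
eigenvalue magnitudes: 0.4313, 0.3205, 0.3205, 0.0325.
ρ(T) = max|λ| = 0.4313; 0.4313 < 1 ⇒ converges.

yes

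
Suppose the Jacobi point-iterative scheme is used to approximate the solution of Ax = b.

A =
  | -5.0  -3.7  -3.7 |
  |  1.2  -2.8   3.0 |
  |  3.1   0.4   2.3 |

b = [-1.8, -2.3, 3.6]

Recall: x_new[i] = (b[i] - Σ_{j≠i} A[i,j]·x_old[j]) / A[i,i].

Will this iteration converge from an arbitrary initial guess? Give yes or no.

Diagonal D = diag(-5, -2.8, 2.3); L, U strict lower/upper.
T_J = -D⁻¹(L+U): T[0,2] = -(-3.7)/(-5) = -0.7400; T[0,0] = 0.
  T[0,:] = [+0.0000  -0.7400  -0.7400]
  T[1,:] = [+0.4286  +0.0000  +1.0714]
  T[2,:] = [-1.3478  -0.1739  +0.0000]
|roots of det(T-λI)|: 1.1970, 0.9689, 0.9689.
ρ = 1.1970; 1.1970 > 1: divergent.

no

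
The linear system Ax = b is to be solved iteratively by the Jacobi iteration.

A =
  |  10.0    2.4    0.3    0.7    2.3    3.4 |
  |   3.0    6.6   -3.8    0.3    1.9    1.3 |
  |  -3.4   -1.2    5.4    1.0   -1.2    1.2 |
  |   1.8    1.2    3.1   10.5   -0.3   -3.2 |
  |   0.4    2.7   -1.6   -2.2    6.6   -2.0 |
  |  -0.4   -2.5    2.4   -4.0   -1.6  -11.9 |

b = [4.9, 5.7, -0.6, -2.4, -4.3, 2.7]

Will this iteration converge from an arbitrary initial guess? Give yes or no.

Split A = D + L + U, D = diag(10, 6.6, 5.4, 10.5, 6.6, -11.9).
Jacobi: T = -D⁻¹(L+U), T[4,2] = -(-1.6)/(6.6) = +0.2424; T[4,4] = 0.
  T[0,:] = [+0.0000, -0.2400, -0.0300, -0.0700, -0.2300, -0.3400]
  T[1,:] = [-0.4545, +0.0000, +0.5758, -0.0455, -0.2879, -0.1970]
  T[2,:] = [+0.6296, +0.2222, +0.0000, -0.1852, +0.2222, -0.2222]
  T[3,:] = [-0.1714, -0.1143, -0.2952, +0.0000, +0.0286, +0.3048]
  T[4,:] = [-0.0606, -0.4091, +0.2424, +0.3333, +0.0000, +0.3030]
  T[5,:] = [-0.0336, -0.2101, +0.2017, -0.3361, -0.1345, +0.0000]
eigenvalue magnitudes: 0.9013, 0.4939, 0.4939, 0.2883, 0.1310, 0.0409.
ρ = 0.9013; 0.9013 < 1 ⇒ converges.

yes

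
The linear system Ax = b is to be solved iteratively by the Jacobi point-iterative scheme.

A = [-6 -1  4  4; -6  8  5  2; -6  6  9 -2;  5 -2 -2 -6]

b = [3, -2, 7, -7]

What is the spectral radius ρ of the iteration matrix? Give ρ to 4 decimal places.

Split A = D + L + U, D = diag(-6, 8, 9, -6).
T_J = -D⁻¹(L+U): T[3,1] = -(-2)/(-6) = -0.3333; T[3,3] = 0.
  T[0,:] = [+0.0000  -0.1667  +0.6667  +0.6667]
  T[1,:] = [+0.7500  +0.0000  -0.6250  -0.2500]
  T[2,:] = [+0.6667  -0.6667  +0.0000  +0.2222]
  T[3,:] = [+0.8333  -0.3333  -0.3333  +0.0000]
|eigenvalues of T|: 1.2776, 0.9023, 0.3939, 0.0187.
ρ = 1.2776; 1.2776 > 1: divergent.

1.2776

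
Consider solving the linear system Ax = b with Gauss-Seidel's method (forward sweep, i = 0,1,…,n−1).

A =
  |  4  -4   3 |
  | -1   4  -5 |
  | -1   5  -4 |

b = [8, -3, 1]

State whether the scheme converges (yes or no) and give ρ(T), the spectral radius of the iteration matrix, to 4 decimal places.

A = D + L + U where D = diag(4, 4, -4).
Gauss-Seidel: T = -(D+L)⁻¹U, row 0 first, T[0,2] = -(3)/(4) = -0.7500; later rows by forward substitution.
  T[0,:] = [+0.0000 +1.0000 -0.7500]
  T[1,:] = [+0.0000 +0.2500 +1.0625]
  T[2,:] = [+0.0000 +0.0625 +1.5156]
eigenvalue magnitudes: 1.5661, 0.1995, 0.0000.
spectral radius ρ = 1.5661; 1.5661 > 1 ⇒ diverges.

no, ρ = 1.5661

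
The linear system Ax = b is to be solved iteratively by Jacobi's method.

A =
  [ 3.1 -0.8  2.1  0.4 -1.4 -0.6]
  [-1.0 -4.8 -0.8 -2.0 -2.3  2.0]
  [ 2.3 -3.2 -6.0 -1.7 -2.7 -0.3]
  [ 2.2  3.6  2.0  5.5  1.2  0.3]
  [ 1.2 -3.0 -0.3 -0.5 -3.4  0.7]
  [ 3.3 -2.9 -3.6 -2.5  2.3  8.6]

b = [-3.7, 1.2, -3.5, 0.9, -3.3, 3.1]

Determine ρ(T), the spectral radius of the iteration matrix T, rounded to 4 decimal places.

Write A = D+L+U with D = diag(3.1, -4.8, -6, 5.5, -3.4, 8.6).
Jacobi T = -D⁻¹(L+U): T[4,5] = -(0.7)/(-3.4) = +0.2059; T[4,4] = 0.
  T[0,:] = [+0.0000  +0.2581  -0.6774  -0.1290  +0.4516  +0.1935]
  T[1,:] = [-0.2083  +0.0000  -0.1667  -0.4167  -0.4792  +0.4167]
  T[2,:] = [+0.3833  -0.5333  +0.0000  -0.2833  -0.4500  -0.0500]
  T[3,:] = [-0.4000  -0.6545  -0.3636  +0.0000  -0.2182  -0.0545]
  T[4,:] = [+0.3529  -0.8824  -0.0882  -0.1471  +0.0000  +0.2059]
  T[5,:] = [-0.3837  +0.3372  +0.4186  +0.2907  -0.2674  +0.0000]
eigenvalue magnitudes: 1.2583, 0.8284, 0.5347, 0.5347, 0.3010, 0.3010.
spectral radius ρ = 1.2583; 1.2583 > 1 ⇒ diverges.

1.2583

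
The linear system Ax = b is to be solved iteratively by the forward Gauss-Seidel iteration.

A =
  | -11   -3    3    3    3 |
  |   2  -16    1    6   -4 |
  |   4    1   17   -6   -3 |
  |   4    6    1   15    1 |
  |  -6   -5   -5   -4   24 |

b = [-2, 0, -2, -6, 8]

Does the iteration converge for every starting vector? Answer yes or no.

yes

Split A = D + L + U, D = diag(-11, -16, 17, 15, 24).
GS T = -(D+L)⁻¹U: row 0 first, T[0,3] = -(3)/(-11) = +0.2727; later rows by forward substitution.
  T[0,:] = [+0.0000  -0.2727  +0.2727  +0.2727  +0.2727]
  T[1,:] = [+0.0000  -0.0341  +0.0966  +0.4091  -0.2159]
  T[2,:] = [+0.0000  +0.0662  -0.0699  +0.2647  +0.1250]
  T[3,:] = [+0.0000  +0.0820  -0.1067  -0.2540  -0.0614]
  T[4,:] = [+0.0000  -0.0478  +0.0560  +0.1662  +0.0390]
|roots of det(T-λI)|: 0.3307, 0.0718, 0.0650, 0.0650, 0.0000.
spectral radius ρ = 0.3307; 0.3307 < 1 ⇒ converges.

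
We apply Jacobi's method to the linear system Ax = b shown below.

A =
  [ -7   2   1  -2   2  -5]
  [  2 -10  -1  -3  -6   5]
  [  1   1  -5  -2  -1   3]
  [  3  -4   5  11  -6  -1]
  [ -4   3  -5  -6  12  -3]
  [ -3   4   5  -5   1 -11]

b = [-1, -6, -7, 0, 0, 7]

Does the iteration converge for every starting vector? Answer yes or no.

no

Diagonal D = diag(-7, -10, -5, 11, 12, -11); L, U strict lower/upper.
Jacobi: T = -D⁻¹(L+U), T[3,4] = -(-6)/(11) = +0.5455; T[3,3] = 0.
  T[0,:] = [+0.0000, +0.2857, +0.1429, -0.2857, +0.2857, -0.7143]
  T[1,:] = [+0.2000, +0.0000, -0.1000, -0.3000, -0.6000, +0.5000]
  T[2,:] = [+0.2000, +0.2000, +0.0000, -0.4000, -0.2000, +0.6000]
  T[3,:] = [-0.2727, +0.3636, -0.4545, +0.0000, +0.5455, +0.0909]
  T[4,:] = [+0.3333, -0.2500, +0.4167, +0.5000, +0.0000, +0.2500]
  T[5,:] = [-0.2727, +0.3636, +0.4545, -0.4545, +0.0909, +0.0000]
|roots of det(T-λI)|: 1.2220, 0.7199, 0.7199, 0.5661, 0.3548, 0.1539.
spectral radius ρ = 1.2220; 1.2220 > 1: divergent.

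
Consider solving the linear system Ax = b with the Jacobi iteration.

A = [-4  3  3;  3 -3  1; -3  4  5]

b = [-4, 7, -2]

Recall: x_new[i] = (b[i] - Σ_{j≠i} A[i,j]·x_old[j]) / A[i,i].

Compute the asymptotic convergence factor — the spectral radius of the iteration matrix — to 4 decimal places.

1.1508

Let D = diag(-4, -3, 5); L, U the strict triangles.
T_J = -D⁻¹(L+U): T[1,0] = -(3)/(-3) = +1.0000; T[1,1] = 0.
  T[0,:] = [+0.0000, +0.7500, +0.7500]
  T[1,:] = [+1.0000, +0.0000, +0.3333]
  T[2,:] = [+0.6000, -0.8000, +0.0000]
|eigenvalues of T|: 1.1508, 0.6253, 0.6253.
spectral radius ρ = 1.1508; 1.1508 > 1, so it fails to converge.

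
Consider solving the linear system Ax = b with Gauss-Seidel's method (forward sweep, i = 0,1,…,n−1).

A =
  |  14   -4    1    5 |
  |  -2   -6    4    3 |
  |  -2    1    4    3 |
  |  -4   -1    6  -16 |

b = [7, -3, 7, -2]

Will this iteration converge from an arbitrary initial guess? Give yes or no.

Split A = D + L + U, D = diag(14, -6, 4, -16).
T_GS = -(D+L)⁻¹U: row 0 first, T[0,2] = -(1)/(14) = -0.0714; later rows by forward substitution.
  T[0,:] = [+0.0000  +0.2857  -0.0714  -0.3571]
  T[1,:] = [+0.0000  -0.0952  +0.6905  +0.6190]
  T[2,:] = [+0.0000  +0.1667  -0.2083  -1.0833]
  T[3,:] = [+0.0000  -0.0030  -0.1034  -0.3557]
|λ(T)| sorted: 0.7257, 0.2576, 0.1911, 0.0000.
spectral radius ρ = 0.7257; 0.7257 < 1 ⇒ converges.

yes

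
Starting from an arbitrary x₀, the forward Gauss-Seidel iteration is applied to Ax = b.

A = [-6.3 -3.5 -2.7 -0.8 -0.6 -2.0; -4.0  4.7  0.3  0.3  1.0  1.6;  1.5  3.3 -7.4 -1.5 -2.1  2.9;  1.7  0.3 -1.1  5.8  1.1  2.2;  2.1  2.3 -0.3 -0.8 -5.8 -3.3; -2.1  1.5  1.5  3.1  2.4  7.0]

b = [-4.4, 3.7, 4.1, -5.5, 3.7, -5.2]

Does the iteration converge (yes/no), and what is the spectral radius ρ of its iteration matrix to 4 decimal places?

yes, ρ = 0.8733

Split A = D + L + U, D = diag(-6.3, 4.7, -7.4, 5.8, -5.8, 7).
Gauss-Seidel: T = -(D+L)⁻¹U, row 0 first, T[0,3] = -(-0.8)/(-6.3) = -0.1270; later rows by forward substitution.
  T[0,:] = [+0.0000 -0.5556 -0.4286 -0.1270 -0.0952 -0.3175]
  T[1,:] = [+0.0000 -0.4728 -0.4286 -0.1719 -0.2938 -0.6106]
  T[2,:] = [+0.0000 -0.3235 -0.2780 -0.3051 -0.4341 +0.0552]
  T[3,:] = [+0.0000 +0.1259 +0.0951 -0.0118 -0.2289 -0.2442]
  T[4,:] = [+0.0000 -0.3893 -0.3239 -0.0967 -0.0970 -0.8952]
  T[5,:] = [+0.0000 +0.0817 +0.0918 +0.1025 +0.2620 +0.4388]
eigenvalue magnitudes: 0.8733, 0.3820, 0.3820, 0.0427, 0.0427, 0.0000.
ρ(T) = max|λ| = 0.8733; 0.8733 < 1: convergent.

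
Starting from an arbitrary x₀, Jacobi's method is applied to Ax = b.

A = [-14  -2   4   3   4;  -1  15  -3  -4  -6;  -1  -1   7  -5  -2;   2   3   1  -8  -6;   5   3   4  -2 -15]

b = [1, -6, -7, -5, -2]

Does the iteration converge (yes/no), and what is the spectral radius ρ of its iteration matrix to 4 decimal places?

Let D = diag(-14, 15, 7, -8, -15); L, U the strict triangles.
T_J = -D⁻¹(L+U): T[0,4] = -(4)/(-14) = +0.2857; T[0,0] = 0.
  T[0,:] = [+0.0000  -0.1429  +0.2857  +0.2143  +0.2857]
  T[1,:] = [+0.0667  +0.0000  +0.2000  +0.2667  +0.4000]
  T[2,:] = [+0.1429  +0.1429  +0.0000  +0.7143  +0.2857]
  T[3,:] = [+0.2500  +0.3750  +0.1250  +0.0000  -0.7500]
  T[4,:] = [+0.3333  +0.2000  +0.2667  -0.1333  +0.0000]
eigenvalue magnitudes: 0.8227, 0.5523, 0.5523, 0.3067, 0.0598.
ρ = 0.8227; 0.8227 < 1 ⇒ converges.

yes, ρ = 0.8227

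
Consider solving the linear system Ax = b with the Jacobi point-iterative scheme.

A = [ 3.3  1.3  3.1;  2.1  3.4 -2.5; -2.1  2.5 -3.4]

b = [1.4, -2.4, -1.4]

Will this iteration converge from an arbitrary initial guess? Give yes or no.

no

A = D + L + U where D = diag(3.3, 3.4, -3.4).
Jacobi: T = -D⁻¹(L+U), T[1,0] = -(2.1)/(3.4) = -0.6176; T[1,1] = 0.
  T[0,:] = [+0.0000, -0.3939, -0.9394]
  T[1,:] = [-0.6176, +0.0000, +0.7353]
  T[2,:] = [-0.6176, +0.7353, +0.0000]
moduli |λ_i(T)| = 1.3468, 0.7353, 0.6115.
ρ(T) = max|λ| = 1.3468; 1.3468 > 1, so it fails to converge.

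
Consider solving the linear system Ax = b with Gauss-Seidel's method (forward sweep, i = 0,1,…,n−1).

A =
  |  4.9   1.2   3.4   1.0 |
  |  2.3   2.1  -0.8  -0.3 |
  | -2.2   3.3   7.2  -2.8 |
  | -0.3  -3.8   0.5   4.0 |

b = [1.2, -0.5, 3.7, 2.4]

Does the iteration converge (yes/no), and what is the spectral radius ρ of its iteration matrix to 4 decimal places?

yes, ρ = 0.7103

A = D + L + U where D = diag(4.9, 2.1, 7.2, 4).
GS T = -(D+L)⁻¹U: row 0 first, T[0,1] = -(1.2)/(4.9) = -0.2449; later rows by forward substitution.
  T[0,:] = [+0.0000 -0.2449 -0.6939 -0.2041]
  T[1,:] = [+0.0000 +0.2682 +1.1409 +0.3664]
  T[2,:] = [+0.0000 -0.1978 -0.7349 +0.1586]
  T[3,:] = [+0.0000 +0.2612 +1.1237 +0.3129]
|eigenvalues of T|: 0.7103, 0.5495, 0.0070, 0.0000.
ρ = 0.7103; 0.7103 < 1: convergent.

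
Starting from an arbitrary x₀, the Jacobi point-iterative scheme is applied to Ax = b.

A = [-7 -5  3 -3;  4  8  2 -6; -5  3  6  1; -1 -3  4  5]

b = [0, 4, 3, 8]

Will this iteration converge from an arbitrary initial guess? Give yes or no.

A = D + L + U where D = diag(-7, 8, 6, 5).
Jacobi: T = -D⁻¹(L+U), T[3,1] = -(-3)/(5) = +0.6000; T[3,3] = 0.
  T[0,:] = [+0.0000, -0.7143, +0.4286, -0.4286]
  T[1,:] = [-0.5000, +0.0000, -0.2500, +0.7500]
  T[2,:] = [+0.8333, -0.5000, +0.0000, -0.1667]
  T[3,:] = [+0.2000, +0.6000, -0.8000, +0.0000]
|roots of det(T-λI)|: 1.4418, 0.8335, 0.4846, 0.4846.
ρ = 1.4418; 1.4418 > 1 ⇒ diverges.

no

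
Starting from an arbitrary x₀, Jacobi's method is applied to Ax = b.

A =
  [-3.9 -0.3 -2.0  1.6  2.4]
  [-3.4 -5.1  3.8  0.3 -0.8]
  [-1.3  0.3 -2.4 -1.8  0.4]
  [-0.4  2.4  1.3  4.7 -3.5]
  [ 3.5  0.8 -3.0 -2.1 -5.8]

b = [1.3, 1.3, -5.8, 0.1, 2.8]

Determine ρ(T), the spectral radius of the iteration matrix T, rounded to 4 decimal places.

Write A = D+L+U with D = diag(-3.9, -5.1, -2.4, 4.7, -5.8).
T_J = -D⁻¹(L+U): T[1,3] = -(0.3)/(-5.1) = +0.0588; T[1,1] = 0.
  T[0,:] = [+0.0000  -0.0769  -0.5128  +0.4103  +0.6154]
  T[1,:] = [-0.6667  +0.0000  +0.7451  +0.0588  -0.1569]
  T[2,:] = [-0.5417  +0.1250  +0.0000  -0.7500  +0.1667]
  T[3,:] = [+0.0851  -0.5106  -0.2766  +0.0000  +0.7447]
  T[4,:] = [+0.6034  +0.1379  -0.5172  -0.3621  +0.0000]
|roots of det(T-λI)|: 1.3079, 0.8680, 0.8680, 0.5099, 0.0882.
spectral radius ρ = 1.3079; 1.3079 > 1: divergent.

1.3079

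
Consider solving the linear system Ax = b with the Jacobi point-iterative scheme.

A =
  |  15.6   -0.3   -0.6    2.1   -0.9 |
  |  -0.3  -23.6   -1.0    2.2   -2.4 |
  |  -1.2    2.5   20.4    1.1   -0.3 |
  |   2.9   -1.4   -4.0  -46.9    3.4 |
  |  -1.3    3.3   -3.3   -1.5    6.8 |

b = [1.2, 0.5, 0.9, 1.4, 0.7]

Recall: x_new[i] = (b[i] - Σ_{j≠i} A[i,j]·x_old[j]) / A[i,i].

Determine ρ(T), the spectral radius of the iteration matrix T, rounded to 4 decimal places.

0.2866

A = D + L + U where D = diag(15.6, -23.6, 20.4, -46.9, 6.8).
Jacobi: T = -D⁻¹(L+U), T[3,4] = -(3.4)/(-46.9) = +0.0725; T[3,3] = 0.
  T[0,:] = [+0.0000 +0.0192 +0.0385 -0.1346 +0.0577]
  T[1,:] = [-0.0127 +0.0000 -0.0424 +0.0932 -0.1017]
  T[2,:] = [+0.0588 -0.1225 +0.0000 -0.0539 +0.0147]
  T[3,:] = [+0.0618 -0.0299 -0.0853 +0.0000 +0.0725]
  T[4,:] = [+0.1912 -0.4853 +0.4853 +0.2206 +0.0000]
|λ(T)| sorted: 0.2866, 0.2081, 0.2081, 0.0988, 0.0181.
ρ = 0.2866; 0.2866 < 1: convergent.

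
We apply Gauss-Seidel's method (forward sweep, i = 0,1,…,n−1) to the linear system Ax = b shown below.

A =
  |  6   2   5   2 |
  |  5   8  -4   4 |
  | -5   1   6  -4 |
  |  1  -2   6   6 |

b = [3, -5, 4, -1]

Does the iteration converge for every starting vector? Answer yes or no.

Diagonal D = diag(6, 8, 6, 6); L, U strict lower/upper.
Gauss-Seidel: T = -(D+L)⁻¹U, row 0 first, T[0,3] = -(2)/(6) = -0.3333; later rows by forward substitution.
  T[0,:] = [+0.0000, -0.3333, -0.8333, -0.3333]
  T[1,:] = [+0.0000, +0.2083, +1.0208, -0.2917]
  T[2,:] = [+0.0000, -0.3125, -0.8646, +0.4375]
  T[3,:] = [+0.0000, +0.4375, +1.3438, -0.4792]
|λ(T)| sorted: 1.1270, 0.1325, 0.1240, 0.0000.
ρ = 1.1270; 1.1270 > 1: divergent.

no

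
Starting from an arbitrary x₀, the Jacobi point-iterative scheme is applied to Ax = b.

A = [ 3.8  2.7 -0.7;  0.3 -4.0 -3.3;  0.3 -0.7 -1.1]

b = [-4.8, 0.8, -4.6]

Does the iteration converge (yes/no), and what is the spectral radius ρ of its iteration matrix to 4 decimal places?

Split A = D + L + U, D = diag(3.8, -4, -1.1).
Jacobi: T = -D⁻¹(L+U), T[1,2] = -(-3.3)/(-4) = -0.8250; T[1,1] = 0.
  T[0,:] = [+0.0000, -0.7105, +0.1842]
  T[1,:] = [+0.0750, +0.0000, -0.8250]
  T[2,:] = [+0.2727, -0.6364, +0.0000]
|roots of det(T-λI)|: 0.8380, 0.4246, 0.4246.
ρ = 0.8380; 0.8380 < 1: convergent.

yes, ρ = 0.8380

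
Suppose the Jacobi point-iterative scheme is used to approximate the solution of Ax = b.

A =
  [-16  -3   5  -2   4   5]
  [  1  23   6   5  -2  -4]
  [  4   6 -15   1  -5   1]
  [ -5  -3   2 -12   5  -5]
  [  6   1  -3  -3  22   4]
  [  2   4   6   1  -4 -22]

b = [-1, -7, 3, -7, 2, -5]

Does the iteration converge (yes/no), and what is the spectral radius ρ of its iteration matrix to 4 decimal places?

Let D = diag(-16, 23, -15, -12, 22, -22); L, U the strict triangles.
Jacobi T = -D⁻¹(L+U): T[3,4] = -(5)/(-12) = +0.4167; T[3,3] = 0.
  T[0,:] = [+0.0000 -0.1875 +0.3125 -0.1250 +0.2500 +0.3125]
  T[1,:] = [-0.0435 +0.0000 -0.2609 -0.2174 +0.0870 +0.1739]
  T[2,:] = [+0.2667 +0.4000 +0.0000 +0.0667 -0.3333 +0.0667]
  T[3,:] = [-0.4167 -0.2500 +0.1667 +0.0000 +0.4167 -0.4167]
  T[4,:] = [-0.2727 -0.0455 +0.1364 +0.1364 +0.0000 -0.1818]
  T[5,:] = [+0.0909 +0.1818 +0.2727 +0.0455 -0.1818 +0.0000]
|roots of det(T-λI)|: 0.5760, 0.3295, 0.3295, 0.2432, 0.1866, 0.1866.
spectral radius ρ = 0.5760; 0.5760 < 1, so it converges for any x₀.

yes, ρ = 0.5760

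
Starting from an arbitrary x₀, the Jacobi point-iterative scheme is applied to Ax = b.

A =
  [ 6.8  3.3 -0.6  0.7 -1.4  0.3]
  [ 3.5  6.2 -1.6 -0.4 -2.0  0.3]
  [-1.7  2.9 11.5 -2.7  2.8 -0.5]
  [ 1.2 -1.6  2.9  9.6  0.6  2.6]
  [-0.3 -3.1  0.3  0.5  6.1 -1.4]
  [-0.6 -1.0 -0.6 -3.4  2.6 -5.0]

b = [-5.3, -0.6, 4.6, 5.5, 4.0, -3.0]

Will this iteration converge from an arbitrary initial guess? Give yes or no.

Write A = D+L+U with D = diag(6.8, 6.2, 11.5, 9.6, 6.1, -5).
Jacobi: T = -D⁻¹(L+U), T[4,1] = -(-3.1)/(6.1) = +0.5082; T[4,4] = 0.
  T[0,:] = [+0.0000  -0.4853  +0.0882  -0.1029  +0.2059  -0.0441]
  T[1,:] = [-0.5645  +0.0000  +0.2581  +0.0645  +0.3226  -0.0484]
  T[2,:] = [+0.1478  -0.2522  +0.0000  +0.2348  -0.2435  +0.0435]
  T[3,:] = [-0.1250  +0.1667  -0.3021  +0.0000  -0.0625  -0.2708]
  T[4,:] = [+0.0492  +0.5082  -0.0492  -0.0820  +0.0000  +0.2295]
  T[5,:] = [-0.1200  -0.2000  -0.1200  -0.6800  +0.5200  +0.0000]
moduli |λ_i(T)| = 0.8595, 0.6083, 0.5149, 0.2499, 0.2499, 0.0608.
ρ(T) = max|λ| = 0.8595; 0.8595 < 1, so it converges for any x₀.

yes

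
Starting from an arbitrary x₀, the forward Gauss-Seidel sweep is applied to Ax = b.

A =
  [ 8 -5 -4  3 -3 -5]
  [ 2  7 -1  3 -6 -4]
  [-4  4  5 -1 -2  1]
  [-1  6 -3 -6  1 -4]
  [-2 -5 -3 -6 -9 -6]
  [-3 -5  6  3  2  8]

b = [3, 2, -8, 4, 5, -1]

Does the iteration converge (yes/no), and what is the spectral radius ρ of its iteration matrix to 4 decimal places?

Split A = D + L + U, D = diag(8, 7, 5, -6, -9, 8).
GS T = -(D+L)⁻¹U: row 0 first, T[0,4] = -(-3)/(8) = +0.3750; later rows by forward substitution.
  T[0,:] = [+0.0000 +0.6250 +0.5000 -0.3750 +0.3750 +0.6250]
  T[1,:] = [+0.0000 -0.1786 +0.0000 -0.3214 +0.7500 +0.3929]
  T[2,:] = [+0.0000 +0.6429 +0.4000 +0.1571 +0.1000 -0.0143]
  T[3,:] = [+0.0000 -0.6042 -0.2833 -0.3375 +0.8042 -0.3708]
  T[4,:] = [+0.0000 +0.1488 -0.0556 +0.4345 -1.0694 -0.7718]
  T[5,:] = [+0.0000 -0.1700 +0.0076 -0.4414 +0.5002 +0.8226]
|eigenvalues of T|: 1.3655, 0.8477, 0.3660, 0.2024, 0.0087, 0.0000.
ρ = 1.3655; 1.3655 > 1, so it fails to converge.

no, ρ = 1.3655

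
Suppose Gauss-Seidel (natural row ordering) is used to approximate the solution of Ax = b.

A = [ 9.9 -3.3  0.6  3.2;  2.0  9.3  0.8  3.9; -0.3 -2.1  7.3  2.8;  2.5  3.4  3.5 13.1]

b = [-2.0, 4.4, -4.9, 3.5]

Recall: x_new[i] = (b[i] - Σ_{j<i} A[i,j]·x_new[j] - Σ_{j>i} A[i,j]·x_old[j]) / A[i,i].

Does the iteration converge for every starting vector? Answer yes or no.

yes

Write A = D+L+U with D = diag(9.9, 9.3, 7.3, 13.1).
Gauss-Seidel: T = -(D+L)⁻¹U, row 0 first, T[0,1] = -(-3.3)/(9.9) = +0.3333; later rows by forward substitution.
  T[0,:] = [+0.0000 +0.3333 -0.0606 -0.3232]
  T[1,:] = [+0.0000 -0.0717 -0.0730 -0.3498]
  T[2,:] = [+0.0000 -0.0069 -0.0235 -0.4975]
  T[3,:] = [+0.0000 -0.0432 +0.0368 +0.2854]
|λ(T)| sorted: 0.2480, 0.1253, 0.0676, 0.0000.
ρ = 0.2480; 0.2480 < 1: convergent.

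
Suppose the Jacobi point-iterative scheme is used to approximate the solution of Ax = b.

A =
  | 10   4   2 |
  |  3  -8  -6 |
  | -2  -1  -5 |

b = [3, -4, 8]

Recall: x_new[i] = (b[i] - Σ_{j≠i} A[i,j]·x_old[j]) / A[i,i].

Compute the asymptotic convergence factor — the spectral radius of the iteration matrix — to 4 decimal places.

0.5281

A = D + L + U where D = diag(10, -8, -5).
Jacobi T = -D⁻¹(L+U): T[0,1] = -(4)/(10) = -0.4000; T[0,0] = 0.
  T[0,:] = [+0.0000 -0.4000 -0.2000]
  T[1,:] = [+0.3750 +0.0000 -0.7500]
  T[2,:] = [-0.4000 -0.2000 +0.0000]
|λ(T)| sorted: 0.5281, 0.4459, 0.4459.
ρ(T) = max|λ| = 0.5281; 0.5281 < 1, so it converges for any x₀.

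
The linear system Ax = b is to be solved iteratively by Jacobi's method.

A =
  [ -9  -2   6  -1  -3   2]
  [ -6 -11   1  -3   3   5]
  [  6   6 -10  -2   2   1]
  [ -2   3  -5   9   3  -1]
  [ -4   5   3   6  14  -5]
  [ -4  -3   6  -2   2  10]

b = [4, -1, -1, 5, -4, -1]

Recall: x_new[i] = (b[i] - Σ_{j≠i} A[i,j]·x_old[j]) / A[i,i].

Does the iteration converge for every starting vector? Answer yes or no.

no

Let D = diag(-9, -11, -10, 9, 14, 10); L, U the strict triangles.
Jacobi T = -D⁻¹(L+U): T[0,1] = -(-2)/(-9) = -0.2222; T[0,0] = 0.
  T[0,:] = [+0.0000 -0.2222 +0.6667 -0.1111 -0.3333 +0.2222]
  T[1,:] = [-0.5455 +0.0000 +0.0909 -0.2727 +0.2727 +0.4545]
  T[2,:] = [+0.6000 +0.6000 +0.0000 -0.2000 +0.2000 +0.1000]
  T[3,:] = [+0.2222 -0.3333 +0.5556 +0.0000 -0.3333 +0.1111]
  T[4,:] = [+0.2857 -0.3571 -0.2143 -0.4286 +0.0000 +0.3571]
  T[5,:] = [+0.4000 +0.3000 -0.6000 +0.2000 -0.2000 +0.0000]
|eigenvalues of T|: 1.2142, 0.6995, 0.6995, 0.3675, 0.3675, 0.2367.
spectral radius ρ = 1.2142; 1.2142 > 1 ⇒ diverges.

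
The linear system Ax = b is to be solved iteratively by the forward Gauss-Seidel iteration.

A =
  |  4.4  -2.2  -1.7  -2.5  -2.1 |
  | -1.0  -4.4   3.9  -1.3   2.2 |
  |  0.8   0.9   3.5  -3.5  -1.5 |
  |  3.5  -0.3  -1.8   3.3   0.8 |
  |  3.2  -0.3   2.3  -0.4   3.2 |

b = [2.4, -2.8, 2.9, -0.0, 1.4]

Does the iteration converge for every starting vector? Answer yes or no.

no

A = D + L + U where D = diag(4.4, -4.4, 3.5, 3.3, 3.2).
Gauss-Seidel: T = -(D+L)⁻¹U, row 0 first, T[0,1] = -(-2.2)/(4.4) = +0.5000; later rows by forward substitution.
  T[0,:] = [+0.0000  +0.5000  +0.3864  +0.5682  +0.4773]
  T[1,:] = [+0.0000  -0.1136  +0.7986  -0.4246  +0.3915]
  T[2,:] = [+0.0000  -0.0851  -0.2937  +0.9793  +0.2188]
  T[3,:] = [+0.0000  -0.5870  -0.4974  -0.1070  -0.5937]
  T[4,:] = [+0.0000  -0.5229  -0.1626  -1.3252  -0.6720]
eigenvalue magnitudes: 1.2129, 0.5439, 0.5439, 0.2994, 0.0000.
spectral radius ρ = 1.2129; 1.2129 > 1, so it fails to converge.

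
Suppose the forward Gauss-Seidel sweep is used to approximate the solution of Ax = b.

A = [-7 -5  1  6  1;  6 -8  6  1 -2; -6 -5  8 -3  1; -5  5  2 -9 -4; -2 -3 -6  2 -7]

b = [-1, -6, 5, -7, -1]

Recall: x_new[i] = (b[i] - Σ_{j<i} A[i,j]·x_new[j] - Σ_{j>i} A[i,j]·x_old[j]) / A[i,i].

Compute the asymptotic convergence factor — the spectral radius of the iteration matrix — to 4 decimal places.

A = D + L + U where D = diag(-7, -8, 8, -9, -7).
Gauss-Seidel: T = -(D+L)⁻¹U, row 0 first, T[0,3] = -(6)/(-7) = +0.8571; later rows by forward substitution.
  T[0,:] = [+0.0000 -0.7143 +0.1429 +0.8571 +0.1429]
  T[1,:] = [+0.0000 -0.5357 +0.8571 +0.7679 -0.1429]
  T[2,:] = [+0.0000 -0.8705 +0.6429 +1.4978 -0.1071]
  T[3,:] = [+0.0000 -0.0942 +0.5397 +0.2832 -0.6270]
  T[4,:] = [+0.0000 +1.1529 -0.8050 -1.7769 -0.0669]
|roots of det(T-λI)|: 1.4121, 0.8663, 0.2934, 0.0711, 0.0000.
ρ(T) = max|λ| = 1.4121; 1.4121 > 1, so it fails to converge.

1.4121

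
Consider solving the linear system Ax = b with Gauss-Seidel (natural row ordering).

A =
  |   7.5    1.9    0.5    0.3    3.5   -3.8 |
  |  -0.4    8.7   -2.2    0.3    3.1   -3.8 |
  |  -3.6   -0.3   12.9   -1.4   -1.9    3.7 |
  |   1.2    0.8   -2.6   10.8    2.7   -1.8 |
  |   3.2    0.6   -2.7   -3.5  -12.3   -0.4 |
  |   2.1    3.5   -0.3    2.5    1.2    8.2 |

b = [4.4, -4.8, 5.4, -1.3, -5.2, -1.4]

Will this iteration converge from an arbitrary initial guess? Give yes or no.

Write A = D+L+U with D = diag(7.5, 8.7, 12.9, 10.8, -12.3, 8.2).
T_GS = -(D+L)⁻¹U: row 0 first, T[0,1] = -(1.9)/(7.5) = -0.2533; later rows by forward substitution.
  T[0,:] = [+0.0000  -0.2533  -0.0667  -0.0400  -0.4667  +0.5067]
  T[1,:] = [+0.0000  -0.0116  +0.2498  -0.0363  -0.3778  +0.4601]
  T[2,:] = [+0.0000  -0.0710  -0.0128  +0.0965  +0.0083  -0.1347]
  T[3,:] = [+0.0000  +0.0119  -0.0142  +0.0304  -0.1682  +0.0439]
  T[4,:] = [+0.0000  -0.0543  +0.0017  -0.0420  -0.0938  +0.1388]
  T[5,:] = [+0.0000  +0.0716  -0.0859  +0.0262  +0.3461  -0.3647]
|roots of det(T-λI)|: 0.5996, 0.1314, 0.1247, 0.1247, 0.0118, 0.0000.
ρ = 0.5996; 0.5996 < 1: convergent.

yes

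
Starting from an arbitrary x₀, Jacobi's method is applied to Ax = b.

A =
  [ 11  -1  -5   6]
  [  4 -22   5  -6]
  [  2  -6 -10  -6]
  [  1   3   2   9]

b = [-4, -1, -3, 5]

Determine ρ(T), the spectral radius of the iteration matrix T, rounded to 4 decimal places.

0.5970

Split A = D + L + U, D = diag(11, -22, -10, 9).
Jacobi: T = -D⁻¹(L+U), T[3,2] = -(2)/(9) = -0.2222; T[3,3] = 0.
  T[0,:] = [+0.0000, +0.0909, +0.4545, -0.5455]
  T[1,:] = [+0.1818, +0.0000, +0.2273, -0.2727]
  T[2,:] = [+0.2000, -0.6000, +0.0000, -0.6000]
  T[3,:] = [-0.1111, -0.3333, -0.2222, +0.0000]
|roots of det(T-λI)|: 0.5970, 0.3685, 0.1276, 0.1276.
ρ(T) = max|λ| = 0.5970; 0.5970 < 1 ⇒ converges.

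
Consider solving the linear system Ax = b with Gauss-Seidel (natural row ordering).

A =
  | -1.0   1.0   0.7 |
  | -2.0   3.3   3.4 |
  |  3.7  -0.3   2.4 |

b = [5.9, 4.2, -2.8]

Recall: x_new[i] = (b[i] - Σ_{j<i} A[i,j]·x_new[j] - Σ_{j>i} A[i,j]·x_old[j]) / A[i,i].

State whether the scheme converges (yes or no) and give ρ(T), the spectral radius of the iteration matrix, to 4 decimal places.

Let D = diag(-1, 3.3, 2.4); L, U the strict triangles.
GS T = -(D+L)⁻¹U: row 0 first, T[0,1] = -(1)/(-1) = +1.0000; later rows by forward substitution.
  T[0,:] = [+0.0000, +1.0000, +0.7000]
  T[1,:] = [+0.0000, +0.6061, -0.6061]
  T[2,:] = [+0.0000, -1.4659, -1.1549]
|roots of det(T-λI)|: 1.5643, 1.0154, 0.0000.
ρ = 1.5643; 1.5643 > 1 ⇒ diverges.

no, ρ = 1.5643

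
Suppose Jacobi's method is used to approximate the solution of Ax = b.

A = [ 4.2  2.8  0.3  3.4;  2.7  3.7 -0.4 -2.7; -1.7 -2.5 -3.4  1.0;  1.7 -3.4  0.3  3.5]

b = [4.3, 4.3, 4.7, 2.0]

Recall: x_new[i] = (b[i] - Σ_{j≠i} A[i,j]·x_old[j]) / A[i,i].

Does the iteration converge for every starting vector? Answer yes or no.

no

A = D + L + U where D = diag(4.2, 3.7, -3.4, 3.5).
Jacobi: T = -D⁻¹(L+U), T[1,0] = -(2.7)/(3.7) = -0.7297; T[1,1] = 0.
  T[0,:] = [+0.0000 -0.6667 -0.0714 -0.8095]
  T[1,:] = [-0.7297 +0.0000 +0.1081 +0.7297]
  T[2,:] = [-0.5000 -0.7353 +0.0000 +0.2941]
  T[3,:] = [-0.4857 +0.9714 -0.0857 +0.0000]
moduli |λ_i(T)| = 1.4649, 0.6780, 0.6780, 0.1243.
ρ(T) = max|λ| = 1.4649; 1.4649 > 1 ⇒ diverges.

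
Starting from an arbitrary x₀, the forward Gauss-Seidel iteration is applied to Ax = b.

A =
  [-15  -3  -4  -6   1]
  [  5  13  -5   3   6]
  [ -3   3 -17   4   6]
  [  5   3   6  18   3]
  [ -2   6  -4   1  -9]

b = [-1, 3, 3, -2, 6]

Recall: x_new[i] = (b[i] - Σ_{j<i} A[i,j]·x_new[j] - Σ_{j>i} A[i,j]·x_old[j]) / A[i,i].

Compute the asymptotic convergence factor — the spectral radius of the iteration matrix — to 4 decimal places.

0.5732

Write A = D+L+U with D = diag(-15, 13, -17, 18, -9).
Gauss-Seidel: T = -(D+L)⁻¹U, row 0 first, T[0,4] = -(1)/(-15) = +0.0667; later rows by forward substitution.
  T[0,:] = [+0.0000 -0.2000 -0.2667 -0.4000 +0.0667]
  T[1,:] = [+0.0000 +0.0769 +0.4872 -0.0769 -0.4872]
  T[2,:] = [+0.0000 +0.0489 +0.1330 +0.2923 +0.2552]
  T[3,:] = [+0.0000 +0.0264 -0.0515 +0.0265 -0.1891]
  T[4,:] = [+0.0000 +0.0769 +0.3192 -0.0894 -0.4740]
eigenvalue magnitudes: 0.5732, 0.1983, 0.1983, 0.0297, 0.0000.
spectral radius ρ = 0.5732; 0.5732 < 1 ⇒ converges.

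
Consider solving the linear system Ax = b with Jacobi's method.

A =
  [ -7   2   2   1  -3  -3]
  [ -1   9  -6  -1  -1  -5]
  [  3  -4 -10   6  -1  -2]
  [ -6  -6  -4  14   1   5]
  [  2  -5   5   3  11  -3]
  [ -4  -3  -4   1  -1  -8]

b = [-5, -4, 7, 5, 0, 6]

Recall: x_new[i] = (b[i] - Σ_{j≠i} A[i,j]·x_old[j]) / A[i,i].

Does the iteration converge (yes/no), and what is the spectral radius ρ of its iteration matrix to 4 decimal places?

Write A = D+L+U with D = diag(-7, 9, -10, 14, 11, -8).
T_J = -D⁻¹(L+U): T[3,4] = -(1)/(14) = -0.0714; T[3,3] = 0.
  T[0,:] = [+0.0000  +0.2857  +0.2857  +0.1429  -0.4286  -0.4286]
  T[1,:] = [+0.1111  +0.0000  +0.6667  +0.1111  +0.1111  +0.5556]
  T[2,:] = [+0.3000  -0.4000  +0.0000  +0.6000  -0.1000  -0.2000]
  T[3,:] = [+0.4286  +0.4286  +0.2857  +0.0000  -0.0714  -0.3571]
  T[4,:] = [-0.1818  +0.4545  -0.4545  -0.2727  +0.0000  +0.2727]
  T[5,:] = [-0.5000  -0.3750  -0.5000  +0.1250  -0.1250  +0.0000]
|λ(T)| sorted: 1.1347, 0.7265, 0.7265, 0.3631, 0.3631, 0.0728.
ρ(T) = max|λ| = 1.1347; 1.1347 > 1 ⇒ diverges.

no, ρ = 1.1347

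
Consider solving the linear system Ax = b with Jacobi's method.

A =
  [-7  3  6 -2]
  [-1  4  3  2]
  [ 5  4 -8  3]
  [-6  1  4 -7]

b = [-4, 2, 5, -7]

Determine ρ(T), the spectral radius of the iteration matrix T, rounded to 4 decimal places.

1.1497

Diagonal D = diag(-7, 4, -8, -7); L, U strict lower/upper.
T_J = -D⁻¹(L+U): T[1,0] = -(-1)/(4) = +0.2500; T[1,1] = 0.
  T[0,:] = [+0.0000 +0.4286 +0.8571 -0.2857]
  T[1,:] = [+0.2500 +0.0000 -0.7500 -0.5000]
  T[2,:] = [+0.6250 +0.5000 +0.0000 +0.3750]
  T[3,:] = [-0.8571 +0.1429 +0.5714 +0.0000]
|λ(T)| sorted: 1.1497, 0.7659, 0.6101, 0.6101.
ρ(T) = max|λ| = 1.1497; 1.1497 > 1: divergent.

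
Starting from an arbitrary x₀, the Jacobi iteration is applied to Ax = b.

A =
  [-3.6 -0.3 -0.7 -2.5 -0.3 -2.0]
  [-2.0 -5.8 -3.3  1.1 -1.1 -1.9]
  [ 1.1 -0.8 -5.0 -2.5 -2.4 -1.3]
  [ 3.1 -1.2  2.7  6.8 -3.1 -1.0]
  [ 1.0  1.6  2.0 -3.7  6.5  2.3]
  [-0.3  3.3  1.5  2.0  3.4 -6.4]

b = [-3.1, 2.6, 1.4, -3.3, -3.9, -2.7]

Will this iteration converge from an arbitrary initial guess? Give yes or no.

Split A = D + L + U, D = diag(-3.6, -5.8, -5, 6.8, 6.5, -6.4).
Jacobi: T = -D⁻¹(L+U), T[5,3] = -(2)/(-6.4) = +0.3125; T[5,5] = 0.
  T[0,:] = [+0.0000  -0.0833  -0.1944  -0.6944  -0.0833  -0.5556]
  T[1,:] = [-0.3448  +0.0000  -0.5690  +0.1897  -0.1897  -0.3276]
  T[2,:] = [+0.2200  -0.1600  +0.0000  -0.5000  -0.4800  -0.2600]
  T[3,:] = [-0.4559  +0.1765  -0.3971  +0.0000  +0.4559  +0.1471]
  T[4,:] = [-0.1538  -0.2462  -0.3077  +0.5692  +0.0000  -0.3538]
  T[5,:] = [-0.0469  +0.5156  +0.2344  +0.3125  +0.5312  +0.0000]
|λ(T)| sorted: 1.1893, 0.7072, 0.7072, 0.6956, 0.2572, 0.0243.
spectral radius ρ = 1.1893; 1.1893 > 1 ⇒ diverges.

no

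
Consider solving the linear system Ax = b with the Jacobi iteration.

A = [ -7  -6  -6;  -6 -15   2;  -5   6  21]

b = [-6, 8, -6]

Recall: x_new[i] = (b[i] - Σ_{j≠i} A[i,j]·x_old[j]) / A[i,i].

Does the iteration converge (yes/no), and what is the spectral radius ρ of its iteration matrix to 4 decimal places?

Diagonal D = diag(-7, -15, 21); L, U strict lower/upper.
Jacobi T = -D⁻¹(L+U): T[2,0] = -(-5)/(21) = +0.2381; T[2,2] = 0.
  T[0,:] = [+0.0000  -0.8571  -0.8571]
  T[1,:] = [-0.4000  +0.0000  +0.1333]
  T[2,:] = [+0.2381  -0.2857  +0.0000]
moduli |λ_i(T)| = 0.5670, 0.4699, 0.4699.
spectral radius ρ = 0.5670; 0.5670 < 1, so it converges for any x₀.

yes, ρ = 0.5670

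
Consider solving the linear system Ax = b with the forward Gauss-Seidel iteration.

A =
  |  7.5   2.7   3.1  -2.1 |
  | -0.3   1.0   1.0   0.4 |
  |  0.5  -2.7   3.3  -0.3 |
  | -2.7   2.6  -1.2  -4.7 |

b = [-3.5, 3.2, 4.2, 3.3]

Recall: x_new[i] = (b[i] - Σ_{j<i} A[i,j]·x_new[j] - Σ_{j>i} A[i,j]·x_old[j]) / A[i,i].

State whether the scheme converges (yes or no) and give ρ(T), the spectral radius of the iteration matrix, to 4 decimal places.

yes, ρ = 0.8859

Diagonal D = diag(7.5, 1, 3.3, -4.7); L, U strict lower/upper.
GS T = -(D+L)⁻¹U: row 0 first, T[0,3] = -(-2.1)/(7.5) = +0.2800; later rows by forward substitution.
  T[0,:] = [+0.0000  -0.3600  -0.4133  +0.2800]
  T[1,:] = [+0.0000  -0.1080  -1.1240  -0.3160]
  T[2,:] = [+0.0000  -0.0338  -0.8570  -0.2101]
  T[3,:] = [+0.0000  +0.1557  -0.1655  -0.2820]
moduli |λ_i(T)| = 0.8859, 0.2872, 0.0739, 0.0000.
ρ(T) = max|λ| = 0.8859; 0.8859 < 1 ⇒ converges.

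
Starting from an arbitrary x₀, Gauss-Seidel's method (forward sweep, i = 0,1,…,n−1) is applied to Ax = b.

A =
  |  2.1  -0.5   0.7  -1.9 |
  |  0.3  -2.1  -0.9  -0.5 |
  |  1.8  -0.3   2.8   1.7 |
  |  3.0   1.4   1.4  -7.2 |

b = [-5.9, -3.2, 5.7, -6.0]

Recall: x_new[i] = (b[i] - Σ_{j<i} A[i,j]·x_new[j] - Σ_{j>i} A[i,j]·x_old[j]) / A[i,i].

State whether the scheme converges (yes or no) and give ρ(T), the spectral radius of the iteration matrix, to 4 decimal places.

yes, ρ = 0.7373

Write A = D+L+U with D = diag(2.1, -2.1, 2.8, -7.2).
T_GS = -(D+L)⁻¹U: row 0 first, T[0,2] = -(0.7)/(2.1) = -0.3333; later rows by forward substitution.
  T[0,:] = [+0.0000 +0.2381 -0.3333 +0.9048]
  T[1,:] = [+0.0000 +0.0340 -0.4762 -0.1088]
  T[2,:] = [+0.0000 -0.1494 +0.1633 -1.2004]
  T[3,:] = [+0.0000 +0.0768 -0.1997 +0.1224]
|eigenvalues of T|: 0.7373, 0.3014, 0.1162, 0.0000.
ρ = 0.7373; 0.7373 < 1, so it converges for any x₀.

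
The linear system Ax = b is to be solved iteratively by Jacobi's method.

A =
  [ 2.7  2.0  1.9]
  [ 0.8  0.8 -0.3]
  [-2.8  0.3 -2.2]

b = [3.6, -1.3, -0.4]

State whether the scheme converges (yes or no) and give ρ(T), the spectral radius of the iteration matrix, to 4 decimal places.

no, ρ = 1.4160

Diagonal D = diag(2.7, 0.8, -2.2); L, U strict lower/upper.
Jacobi T = -D⁻¹(L+U): T[0,1] = -(2)/(2.7) = -0.7407; T[0,0] = 0.
  T[0,:] = [+0.0000, -0.7407, -0.7037]
  T[1,:] = [-1.0000, +0.0000, +0.3750]
  T[2,:] = [-1.2727, +0.1364, +0.0000]
moduli |λ_i(T)| = 1.4160, 1.1367, 0.2793.
ρ(T) = max|λ| = 1.4160; 1.4160 > 1: divergent.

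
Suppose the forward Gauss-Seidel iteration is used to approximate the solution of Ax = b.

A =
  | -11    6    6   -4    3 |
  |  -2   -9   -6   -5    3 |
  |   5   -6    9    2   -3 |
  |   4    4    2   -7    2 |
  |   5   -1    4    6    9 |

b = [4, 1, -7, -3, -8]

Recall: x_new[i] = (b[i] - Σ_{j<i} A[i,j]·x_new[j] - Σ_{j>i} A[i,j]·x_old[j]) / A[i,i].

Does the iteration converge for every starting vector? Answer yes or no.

no

Let D = diag(-11, -9, 9, -7, 9); L, U the strict triangles.
Gauss-Seidel: T = -(D+L)⁻¹U, row 0 first, T[0,2] = -(6)/(-11) = +0.5455; later rows by forward substitution.
  T[0,:] = [+0.0000 +0.5455 +0.5455 -0.3636 +0.2727]
  T[1,:] = [+0.0000 -0.1212 -0.7879 -0.4747 +0.2727]
  T[2,:] = [+0.0000 -0.3838 -0.8283 -0.3367 +0.3636]
  T[3,:] = [+0.0000 +0.1328 -0.3752 -0.5753 +0.7013]
  T[4,:] = [+0.0000 -0.2344 +0.2277 +0.6824 -0.7504]
eigenvalue magnitudes: 1.5838, 0.8897, 0.1262, 0.0721, 0.0000.
ρ = 1.5838; 1.5838 > 1 ⇒ diverges.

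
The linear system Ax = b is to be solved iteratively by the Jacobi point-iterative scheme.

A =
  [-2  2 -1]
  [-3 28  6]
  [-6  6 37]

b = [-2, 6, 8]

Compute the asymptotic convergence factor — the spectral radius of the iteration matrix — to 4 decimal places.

0.3639

Split A = D + L + U, D = diag(-2, 28, 37).
Jacobi T = -D⁻¹(L+U): T[2,1] = -(6)/(37) = -0.1622; T[2,2] = 0.
  T[0,:] = [+0.0000  +1.0000  -0.5000]
  T[1,:] = [+0.1071  +0.0000  -0.2143]
  T[2,:] = [+0.1622  -0.1622  +0.0000]
moduli |λ_i(T)| = 0.3639, 0.2676, 0.2676.
spectral radius ρ = 0.3639; 0.3639 < 1: convergent.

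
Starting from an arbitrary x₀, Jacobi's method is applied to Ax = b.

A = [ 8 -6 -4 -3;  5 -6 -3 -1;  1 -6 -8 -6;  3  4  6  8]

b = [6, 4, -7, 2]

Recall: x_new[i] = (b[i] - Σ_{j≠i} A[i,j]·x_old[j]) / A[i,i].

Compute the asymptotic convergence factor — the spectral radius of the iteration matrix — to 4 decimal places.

1.4093

Let D = diag(8, -6, -8, 8); L, U the strict triangles.
Jacobi T = -D⁻¹(L+U): T[2,1] = -(-6)/(-8) = -0.7500; T[2,2] = 0.
  T[0,:] = [+0.0000, +0.7500, +0.5000, +0.3750]
  T[1,:] = [+0.8333, +0.0000, -0.5000, -0.1667]
  T[2,:] = [+0.1250, -0.7500, +0.0000, -0.7500]
  T[3,:] = [-0.3750, -0.5000, -0.7500, +0.0000]
|λ(T)| sorted: 1.4093, 0.8033, 0.7033, 0.0973.
spectral radius ρ = 1.4093; 1.4093 > 1: divergent.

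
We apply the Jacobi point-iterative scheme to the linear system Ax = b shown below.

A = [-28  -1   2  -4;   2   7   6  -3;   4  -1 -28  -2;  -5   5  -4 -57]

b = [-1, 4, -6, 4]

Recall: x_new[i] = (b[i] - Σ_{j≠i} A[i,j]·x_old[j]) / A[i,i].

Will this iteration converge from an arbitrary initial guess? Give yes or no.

Let D = diag(-28, 7, -28, -57); L, U the strict triangles.
T_J = -D⁻¹(L+U): T[2,0] = -(4)/(-28) = +0.1429; T[2,2] = 0.
  T[0,:] = [+0.0000 -0.0357 +0.0714 -0.1429]
  T[1,:] = [-0.2857 +0.0000 -0.8571 +0.4286]
  T[2,:] = [+0.1429 -0.0357 +0.0000 -0.0714]
  T[3,:] = [-0.0877 +0.0877 -0.0702 +0.0000]
|roots of det(T-λI)|: 0.4007, 0.2291, 0.1229, 0.1229.
ρ = 0.4007; 0.4007 < 1 ⇒ converges.

yes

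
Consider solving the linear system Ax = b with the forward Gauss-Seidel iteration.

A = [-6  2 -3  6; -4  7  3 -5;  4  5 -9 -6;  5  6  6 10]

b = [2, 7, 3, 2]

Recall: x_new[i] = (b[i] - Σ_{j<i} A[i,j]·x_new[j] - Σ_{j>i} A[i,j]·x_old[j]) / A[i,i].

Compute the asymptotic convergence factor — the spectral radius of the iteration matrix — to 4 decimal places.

1.4992

Let D = diag(-6, 7, -9, 10); L, U the strict triangles.
Gauss-Seidel: T = -(D+L)⁻¹U, row 0 first, T[0,1] = -(2)/(-6) = +0.3333; later rows by forward substitution.
  T[0,:] = [+0.0000 +0.3333 -0.5000 +1.0000]
  T[1,:] = [+0.0000 +0.1905 -0.7143 +1.2857]
  T[2,:] = [+0.0000 +0.2540 -0.6190 +0.4921]
  T[3,:] = [+0.0000 -0.4333 +1.0500 -1.5667]
moduli |λ_i(T)| = 1.4992, 0.4205, 0.0755, 0.0000.
ρ = 1.4992; 1.4992 > 1, so it fails to converge.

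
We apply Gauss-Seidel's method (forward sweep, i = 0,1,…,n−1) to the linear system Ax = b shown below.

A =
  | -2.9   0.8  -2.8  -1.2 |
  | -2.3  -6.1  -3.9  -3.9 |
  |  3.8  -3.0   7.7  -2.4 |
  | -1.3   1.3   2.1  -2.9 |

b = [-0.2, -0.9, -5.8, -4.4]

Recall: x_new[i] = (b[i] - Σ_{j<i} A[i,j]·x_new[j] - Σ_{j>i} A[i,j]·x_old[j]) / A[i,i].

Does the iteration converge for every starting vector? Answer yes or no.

A = D + L + U where D = diag(-2.9, -6.1, 7.7, -2.9).
T_GS = -(D+L)⁻¹U: row 0 first, T[0,2] = -(-2.8)/(-2.9) = -0.9655; later rows by forward substitution.
  T[0,:] = [+0.0000 +0.2759 -0.9655 -0.4138]
  T[1,:] = [+0.0000 -0.1040 -0.2753 -0.4833]
  T[2,:] = [+0.0000 -0.1767 +0.3692 +0.3276]
  T[3,:] = [+0.0000 -0.2982 +0.5768 +0.2061]
moduli |λ_i(T)| = 0.9051, 0.3578, 0.0761, 0.0000.
ρ(T) = max|λ| = 0.9051; 0.9051 < 1 ⇒ converges.

yes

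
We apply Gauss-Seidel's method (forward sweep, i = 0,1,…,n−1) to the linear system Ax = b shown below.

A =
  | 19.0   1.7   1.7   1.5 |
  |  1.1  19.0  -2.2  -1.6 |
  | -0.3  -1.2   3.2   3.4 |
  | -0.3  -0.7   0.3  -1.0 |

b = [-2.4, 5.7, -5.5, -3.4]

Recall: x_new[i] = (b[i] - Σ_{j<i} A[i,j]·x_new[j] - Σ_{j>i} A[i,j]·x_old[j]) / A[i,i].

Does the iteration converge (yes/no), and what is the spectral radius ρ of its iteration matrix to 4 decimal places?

yes, ρ = 0.4616

Let D = diag(19, 19, 3.2, -1); L, U the strict triangles.
Gauss-Seidel: T = -(D+L)⁻¹U, row 0 first, T[0,2] = -(1.7)/(19) = -0.0895; later rows by forward substitution.
  T[0,:] = [+0.0000, -0.0895, -0.0895, -0.0789]
  T[1,:] = [+0.0000, +0.0052, +0.1210, +0.0888]
  T[2,:] = [+0.0000, -0.0064, +0.0370, -1.0366]
  T[3,:] = [+0.0000, +0.0213, -0.0467, -0.3494]
|roots of det(T-λI)|: 0.4616, 0.0846, 0.0846, 0.0000.
spectral radius ρ = 0.4616; 0.4616 < 1 ⇒ converges.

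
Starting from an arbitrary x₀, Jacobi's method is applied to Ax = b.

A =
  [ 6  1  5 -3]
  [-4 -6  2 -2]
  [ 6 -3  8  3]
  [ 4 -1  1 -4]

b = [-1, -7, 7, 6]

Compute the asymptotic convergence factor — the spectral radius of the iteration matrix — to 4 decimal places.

1.3541

Diagonal D = diag(6, -6, 8, -4); L, U strict lower/upper.
Jacobi T = -D⁻¹(L+U): T[1,3] = -(-2)/(-6) = -0.3333; T[1,1] = 0.
  T[0,:] = [+0.0000, -0.1667, -0.8333, +0.5000]
  T[1,:] = [-0.6667, +0.0000, +0.3333, -0.3333]
  T[2,:] = [-0.7500, +0.3750, +0.0000, -0.3750]
  T[3,:] = [+1.0000, -0.2500, +0.2500, +0.0000]
|eigenvalues of T|: 1.3541, 0.8498, 0.3483, 0.1559.
spectral radius ρ = 1.3541; 1.3541 > 1 ⇒ diverges.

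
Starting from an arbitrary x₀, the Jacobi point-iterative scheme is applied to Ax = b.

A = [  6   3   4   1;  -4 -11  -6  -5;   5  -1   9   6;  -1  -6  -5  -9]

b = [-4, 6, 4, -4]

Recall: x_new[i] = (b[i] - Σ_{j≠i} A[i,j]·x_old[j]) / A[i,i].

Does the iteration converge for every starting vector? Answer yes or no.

no

Write A = D+L+U with D = diag(6, -11, 9, -9).
Jacobi: T = -D⁻¹(L+U), T[2,0] = -(5)/(9) = -0.5556; T[2,2] = 0.
  T[0,:] = [+0.0000 -0.5000 -0.6667 -0.1667]
  T[1,:] = [-0.3636 +0.0000 -0.5455 -0.4545]
  T[2,:] = [-0.5556 +0.1111 +0.0000 -0.6667]
  T[3,:] = [-0.1111 -0.6667 -0.5556 +0.0000]
|λ(T)| sorted: 1.2690, 0.7826, 0.3571, 0.1292.
ρ = 1.2690; 1.2690 > 1, so it fails to converge.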